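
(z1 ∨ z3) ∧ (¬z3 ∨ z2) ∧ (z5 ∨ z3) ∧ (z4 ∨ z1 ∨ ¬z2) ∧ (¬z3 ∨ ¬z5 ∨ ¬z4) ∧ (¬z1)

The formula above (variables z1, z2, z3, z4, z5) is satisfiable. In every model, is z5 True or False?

False

Suppose z5 = True.
Unit clause (¬z1) forces z1 = False.
Unit clause (z3) forces z3 = True.
Unit clause (z2) forces z2 = True.
Unit clause (z4) forces z4 = True.
Now (¬z4) is unsatisfied and unit — conflict.
So every satisfying assignment has z5 = False.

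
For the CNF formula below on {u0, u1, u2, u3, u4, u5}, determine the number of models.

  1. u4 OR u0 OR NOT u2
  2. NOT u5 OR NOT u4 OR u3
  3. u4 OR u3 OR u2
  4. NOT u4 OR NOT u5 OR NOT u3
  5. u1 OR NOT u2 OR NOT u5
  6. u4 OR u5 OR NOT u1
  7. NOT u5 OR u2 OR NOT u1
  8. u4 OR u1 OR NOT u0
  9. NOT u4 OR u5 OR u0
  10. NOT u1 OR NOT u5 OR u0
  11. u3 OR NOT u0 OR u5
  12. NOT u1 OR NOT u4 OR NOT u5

8

There are 2^6 = 64 truth assignments over (u0, u1, u2, u3, u4, u5).
Split on u1. With u1 = true, the clauses containing u1 are satisfied and NOT u1 drops from the rest; 4 of the 2^5 = 32 assignments to the other variables satisfy what remains.
With u1 = false, by the same count on the reduced clause set, 4 assignments work.
(One model: u0=F, u1=F, u2=F, u3=T, u4=F, u5=F.)
Total: 4 + 4 = 8.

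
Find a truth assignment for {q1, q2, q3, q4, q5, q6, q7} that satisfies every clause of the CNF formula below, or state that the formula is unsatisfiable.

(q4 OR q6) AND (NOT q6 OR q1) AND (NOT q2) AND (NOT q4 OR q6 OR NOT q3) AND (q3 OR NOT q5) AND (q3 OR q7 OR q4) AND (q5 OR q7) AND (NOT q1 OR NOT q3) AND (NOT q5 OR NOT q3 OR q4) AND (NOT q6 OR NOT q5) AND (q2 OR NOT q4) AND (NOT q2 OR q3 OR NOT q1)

Unit clause (NOT q2) forces q2 = false.
Unit clause (NOT q4) forces q4 = false.
Unit clause (q6) forces q6 = true.
Unit clause (q1) forces q1 = true.
Unit clause (NOT q3) forces q3 = false.
Unit clause (NOT q5) forces q5 = false.
Unit clause (q7) forces q7 = true.
All clauses are satisfied.

q1: true, q2: false, q3: false, q4: false, q5: false, q6: true, q7: true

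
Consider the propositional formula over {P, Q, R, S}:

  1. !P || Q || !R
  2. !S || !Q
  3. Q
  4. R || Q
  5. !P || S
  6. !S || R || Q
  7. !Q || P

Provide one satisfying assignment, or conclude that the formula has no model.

The clause (Q) is unit, so Q = true.
The clause (!S) is unit, so S = false.
The clause (!P) is unit, so P = false.
But (P) is also a unit clause — contradiction.

UNSATISFIABLE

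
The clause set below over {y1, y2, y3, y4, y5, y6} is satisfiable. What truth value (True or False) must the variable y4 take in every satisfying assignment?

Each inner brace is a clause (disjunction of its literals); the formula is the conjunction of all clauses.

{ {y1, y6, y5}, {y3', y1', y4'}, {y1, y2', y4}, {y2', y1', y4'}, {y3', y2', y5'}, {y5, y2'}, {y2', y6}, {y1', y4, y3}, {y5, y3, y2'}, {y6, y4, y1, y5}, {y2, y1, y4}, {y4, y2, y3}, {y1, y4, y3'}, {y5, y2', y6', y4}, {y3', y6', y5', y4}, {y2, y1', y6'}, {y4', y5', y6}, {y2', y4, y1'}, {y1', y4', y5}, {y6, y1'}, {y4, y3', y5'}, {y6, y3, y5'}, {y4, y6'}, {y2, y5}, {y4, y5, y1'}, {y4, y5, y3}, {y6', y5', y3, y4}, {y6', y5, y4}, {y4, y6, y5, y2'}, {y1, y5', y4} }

Suppose y4 = 0.
The clause (y6') is unit, so y6 = 0.
The clause (y2') is unit, so y2 = 0.
The clause (y1) is unit, so y1 = 1.
That conflicts with the unit clause (y1').
So every satisfying assignment has y4 = True.

True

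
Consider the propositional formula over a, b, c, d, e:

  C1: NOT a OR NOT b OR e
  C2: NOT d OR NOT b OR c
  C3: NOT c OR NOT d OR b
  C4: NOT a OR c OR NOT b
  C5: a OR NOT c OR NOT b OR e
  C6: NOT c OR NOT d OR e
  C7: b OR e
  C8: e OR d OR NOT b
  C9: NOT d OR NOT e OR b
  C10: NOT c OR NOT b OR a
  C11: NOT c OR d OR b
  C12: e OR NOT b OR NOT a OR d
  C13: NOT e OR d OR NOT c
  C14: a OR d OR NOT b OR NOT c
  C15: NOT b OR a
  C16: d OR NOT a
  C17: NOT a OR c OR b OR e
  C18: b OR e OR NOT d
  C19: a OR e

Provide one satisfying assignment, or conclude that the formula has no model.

Try b = true.
The clause (a) is unit, so a = true.
The clause (e) is unit, so e = true.
The clause (c) is unit, so c = true.
The clause (d) is unit, so d = true.
Every clause now holds.

a=true, b=true, c=true, d=true, e=true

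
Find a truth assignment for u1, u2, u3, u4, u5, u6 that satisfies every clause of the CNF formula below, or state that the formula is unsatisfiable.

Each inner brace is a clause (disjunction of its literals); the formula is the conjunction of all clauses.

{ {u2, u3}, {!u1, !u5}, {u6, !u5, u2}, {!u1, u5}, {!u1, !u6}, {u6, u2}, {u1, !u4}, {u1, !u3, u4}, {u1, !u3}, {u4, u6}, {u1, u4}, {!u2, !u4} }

UNSATISFIABLE

Case u2 = true:
From the singleton clause (!u4), u4 = false.
From the singleton clause (u6), u6 = true.
From the singleton clause (!u1), u1 = false.
That conflicts with the unit clause (u1).
So u2 must be the other value — set u2 = false.
From the singleton clause (u3), u3 = true.
From the singleton clause (u6), u6 = true.
From the singleton clause (!u1), u1 = false.
That conflicts with the unit clause (u1).
Both values of u2 lead to a conflict.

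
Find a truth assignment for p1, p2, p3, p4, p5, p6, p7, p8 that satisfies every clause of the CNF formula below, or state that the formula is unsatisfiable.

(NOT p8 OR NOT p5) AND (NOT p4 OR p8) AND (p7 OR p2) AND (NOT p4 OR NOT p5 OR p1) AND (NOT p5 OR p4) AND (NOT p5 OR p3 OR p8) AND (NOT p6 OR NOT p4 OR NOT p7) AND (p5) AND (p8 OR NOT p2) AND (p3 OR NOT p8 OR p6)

From the singleton clause (p5), p5 = true.
From the singleton clause (NOT p8), p8 = false.
From the singleton clause (NOT p4), p4 = false.
Now (p4) is unsatisfied and unit — conflict.

UNSATISFIABLE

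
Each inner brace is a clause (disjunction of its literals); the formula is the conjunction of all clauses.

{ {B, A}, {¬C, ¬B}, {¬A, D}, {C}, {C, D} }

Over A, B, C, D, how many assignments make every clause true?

There are 2^4 = 16 truth assignments over (A, B, C, D).
Split on C. With C = True, the clauses containing C are satisfied and ¬C drops from the rest; 1 of the 2^3 = 8 assignments to the other variables satisfy what remains.
With C = False, by the same count on the reduced clause set, 0 assignments work.
Total: 1 + 0 = 1.

1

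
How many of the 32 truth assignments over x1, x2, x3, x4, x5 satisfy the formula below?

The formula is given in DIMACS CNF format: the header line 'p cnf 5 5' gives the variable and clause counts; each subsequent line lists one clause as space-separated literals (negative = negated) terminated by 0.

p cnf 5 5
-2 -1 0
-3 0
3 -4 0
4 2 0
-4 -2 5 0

2

There are 2^5 = 32 truth assignments over (x1, x2, x3, x4, x5).
Split on x2. With x2 = True, the clauses containing x2 are satisfied and ¬x2 drops from the rest; 2 of the 2^4 = 16 assignments to the other variables satisfy what remains.
With x2 = False, by the same count on the reduced clause set, 0 assignments work.
(One model: x1=F, x2=T, x3=F, x4=F, x5=F.)
Total: 2 + 0 = 2.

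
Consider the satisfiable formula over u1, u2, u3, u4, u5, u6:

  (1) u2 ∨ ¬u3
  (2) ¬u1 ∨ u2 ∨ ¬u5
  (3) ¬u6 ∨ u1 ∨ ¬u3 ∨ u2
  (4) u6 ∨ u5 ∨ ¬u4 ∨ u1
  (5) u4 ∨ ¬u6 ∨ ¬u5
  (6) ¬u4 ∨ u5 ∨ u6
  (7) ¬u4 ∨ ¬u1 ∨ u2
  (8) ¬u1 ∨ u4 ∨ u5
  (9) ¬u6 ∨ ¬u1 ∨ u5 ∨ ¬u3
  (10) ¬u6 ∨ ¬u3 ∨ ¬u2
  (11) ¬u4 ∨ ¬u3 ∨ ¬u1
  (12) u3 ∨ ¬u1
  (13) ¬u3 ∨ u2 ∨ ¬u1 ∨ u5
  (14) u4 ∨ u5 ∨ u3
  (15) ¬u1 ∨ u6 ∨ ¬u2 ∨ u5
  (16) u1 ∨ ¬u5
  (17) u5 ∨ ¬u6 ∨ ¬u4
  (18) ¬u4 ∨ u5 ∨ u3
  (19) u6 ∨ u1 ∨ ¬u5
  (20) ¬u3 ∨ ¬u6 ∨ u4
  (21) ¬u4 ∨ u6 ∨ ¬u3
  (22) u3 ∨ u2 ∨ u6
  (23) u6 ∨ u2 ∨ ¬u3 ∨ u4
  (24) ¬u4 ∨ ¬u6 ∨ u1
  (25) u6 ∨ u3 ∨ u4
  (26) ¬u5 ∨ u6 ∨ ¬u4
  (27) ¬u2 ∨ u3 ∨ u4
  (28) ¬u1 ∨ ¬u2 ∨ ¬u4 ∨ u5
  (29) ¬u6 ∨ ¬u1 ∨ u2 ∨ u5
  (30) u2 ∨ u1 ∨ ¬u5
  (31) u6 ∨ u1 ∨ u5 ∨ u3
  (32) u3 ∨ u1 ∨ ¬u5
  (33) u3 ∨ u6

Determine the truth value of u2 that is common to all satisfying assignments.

True

Suppose u2 = False.
From the singleton clause (¬u3), u3 = False.
From the singleton clause (¬u1), u1 = False.
From the singleton clause (¬u5), u5 = False.
From the singleton clause (u4), u4 = True.
Now (¬u4) is unsatisfied and unit — conflict.
So every satisfying assignment has u2 = True.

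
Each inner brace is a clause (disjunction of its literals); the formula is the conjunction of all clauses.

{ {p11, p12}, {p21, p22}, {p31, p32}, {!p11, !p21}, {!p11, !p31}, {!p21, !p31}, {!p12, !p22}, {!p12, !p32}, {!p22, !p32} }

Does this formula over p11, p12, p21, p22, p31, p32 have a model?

Try p11 = true.
From the singleton clause (!p21), p21 = false.
From the singleton clause (p22), p22 = true.
From the singleton clause (!p31), p31 = false.
From the singleton clause (p32), p32 = true.
But (!p32) is also a unit clause — contradiction.
Backtrack on p11: now try p11 = false.
From the singleton clause (p12), p12 = true.
From the singleton clause (!p22), p22 = false.
From the singleton clause (p21), p21 = true.
From the singleton clause (!p31), p31 = false.
From the singleton clause (p32), p32 = true.
But (!p32) is also a unit clause — contradiction.
Both values of p11 lead to a conflict.
No assignment satisfies every clause.

No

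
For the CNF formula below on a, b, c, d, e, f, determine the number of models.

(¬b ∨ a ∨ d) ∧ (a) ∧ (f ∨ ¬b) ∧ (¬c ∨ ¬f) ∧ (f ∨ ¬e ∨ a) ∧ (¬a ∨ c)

There are 2^6 = 64 truth assignments over (a, b, c, d, e, f).
Split on e. With e = True, the clauses containing e are satisfied and ¬e drops from the rest; 2 of the 2^5 = 32 assignments to the other variables satisfy what remains.
With e = False, by the same count on the reduced clause set, 2 assignments work.
Total: 2 + 2 = 4.

4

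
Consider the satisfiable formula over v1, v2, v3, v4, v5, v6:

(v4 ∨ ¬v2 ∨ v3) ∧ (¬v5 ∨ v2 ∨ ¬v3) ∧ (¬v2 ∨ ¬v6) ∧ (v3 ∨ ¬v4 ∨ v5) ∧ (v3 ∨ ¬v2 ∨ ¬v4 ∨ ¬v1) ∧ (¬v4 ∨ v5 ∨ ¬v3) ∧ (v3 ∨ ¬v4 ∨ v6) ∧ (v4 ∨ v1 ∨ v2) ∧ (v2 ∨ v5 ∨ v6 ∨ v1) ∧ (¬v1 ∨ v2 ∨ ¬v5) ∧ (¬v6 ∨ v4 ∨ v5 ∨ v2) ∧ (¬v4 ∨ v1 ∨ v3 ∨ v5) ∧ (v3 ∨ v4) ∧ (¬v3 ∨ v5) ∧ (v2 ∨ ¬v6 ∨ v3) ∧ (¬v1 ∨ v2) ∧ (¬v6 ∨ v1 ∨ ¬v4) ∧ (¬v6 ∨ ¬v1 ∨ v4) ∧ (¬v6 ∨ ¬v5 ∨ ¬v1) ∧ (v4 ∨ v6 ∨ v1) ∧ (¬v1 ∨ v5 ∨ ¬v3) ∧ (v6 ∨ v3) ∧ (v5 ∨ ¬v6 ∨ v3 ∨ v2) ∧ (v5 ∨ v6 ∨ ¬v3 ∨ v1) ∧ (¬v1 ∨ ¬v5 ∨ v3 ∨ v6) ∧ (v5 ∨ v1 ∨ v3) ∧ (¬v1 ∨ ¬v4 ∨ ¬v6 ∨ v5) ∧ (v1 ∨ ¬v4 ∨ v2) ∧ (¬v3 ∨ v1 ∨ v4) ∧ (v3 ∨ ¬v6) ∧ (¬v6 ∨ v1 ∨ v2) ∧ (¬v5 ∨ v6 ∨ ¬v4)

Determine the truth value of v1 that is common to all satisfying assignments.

Suppose v1 = False.
Branch on v2: set v2 = False.
Unit clause (v4) forces v4 = True.
Now (¬v4) is unsatisfied and unit — conflict.
Undo v2 and try v2 = True.
Unit clause (¬v6) forces v6 = False.
Unit clause (v4) forces v4 = True.
Unit clause (v3) forces v3 = True.
Unit clause (v5) forces v5 = True.
Now (¬v5) is unsatisfied and unit — conflict.
Either choice for v2 ends in contradiction.
So every satisfying assignment has v1 = True.

True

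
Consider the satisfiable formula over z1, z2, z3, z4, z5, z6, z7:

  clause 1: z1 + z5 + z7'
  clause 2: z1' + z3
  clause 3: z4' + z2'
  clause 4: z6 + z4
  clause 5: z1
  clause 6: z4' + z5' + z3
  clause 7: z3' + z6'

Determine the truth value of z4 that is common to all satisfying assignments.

Suppose z4 = 0.
From the singleton clause (z6), z6 = 1.
From the singleton clause (z1), z1 = 1.
From the singleton clause (z3), z3 = 1.
But (z3') is also a unit clause — contradiction.
So every satisfying assignment has z4 = True.

True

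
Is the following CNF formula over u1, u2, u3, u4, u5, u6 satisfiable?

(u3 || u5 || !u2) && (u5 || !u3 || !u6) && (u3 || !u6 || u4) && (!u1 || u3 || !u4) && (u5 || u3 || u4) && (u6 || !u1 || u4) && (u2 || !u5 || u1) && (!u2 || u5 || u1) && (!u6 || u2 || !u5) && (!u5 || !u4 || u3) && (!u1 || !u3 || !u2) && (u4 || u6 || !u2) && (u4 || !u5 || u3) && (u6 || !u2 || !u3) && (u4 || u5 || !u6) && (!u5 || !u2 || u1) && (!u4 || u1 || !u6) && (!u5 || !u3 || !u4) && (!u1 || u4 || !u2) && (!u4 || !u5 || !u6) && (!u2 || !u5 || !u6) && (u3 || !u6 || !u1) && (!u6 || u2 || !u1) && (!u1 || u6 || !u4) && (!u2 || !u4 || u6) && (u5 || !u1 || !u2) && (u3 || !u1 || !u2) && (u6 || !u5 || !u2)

Branch on u3: set u3 = true.
Branch on u5: set u5 = false.
(!u6) alone gives u6 = false.
(!u2) alone gives u2 = false.
Branch on u1: set u1 = false.
Every clause is now satisfied; u4 is unconstrained.
A satisfying assignment: u1=false; u2=false; u3=true; u4=false; u5=false; u6=false.

Yes, satisfiable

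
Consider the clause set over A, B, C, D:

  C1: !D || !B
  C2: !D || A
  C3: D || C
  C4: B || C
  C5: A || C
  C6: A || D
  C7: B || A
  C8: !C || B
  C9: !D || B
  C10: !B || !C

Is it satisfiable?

Case D = false:
The clause (C) is unit, so C = true.
The clause (A) is unit, so A = true.
The clause (B) is unit, so B = true.
But (!B) is also a unit clause — contradiction.
Backtrack on D: now try D = true.
The clause (!B) is unit, so B = false.
But (B) is also a unit clause — contradiction.
Both values of D lead to a conflict.
No assignment satisfies every clause.

No, unsatisfiable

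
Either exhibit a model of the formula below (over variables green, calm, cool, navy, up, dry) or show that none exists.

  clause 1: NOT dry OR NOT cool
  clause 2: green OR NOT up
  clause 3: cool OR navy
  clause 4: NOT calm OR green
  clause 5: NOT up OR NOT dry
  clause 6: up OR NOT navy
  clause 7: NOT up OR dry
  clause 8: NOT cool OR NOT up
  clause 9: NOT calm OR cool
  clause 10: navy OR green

green: true,  calm: false,  cool: true,  navy: false,  up: false,  dry: false

Try dry = false.
(NOT up) alone gives up = false.
(NOT navy) alone gives navy = false.
(cool) alone gives cool = true.
(green) alone gives green = true.
No clause remains; calm is free.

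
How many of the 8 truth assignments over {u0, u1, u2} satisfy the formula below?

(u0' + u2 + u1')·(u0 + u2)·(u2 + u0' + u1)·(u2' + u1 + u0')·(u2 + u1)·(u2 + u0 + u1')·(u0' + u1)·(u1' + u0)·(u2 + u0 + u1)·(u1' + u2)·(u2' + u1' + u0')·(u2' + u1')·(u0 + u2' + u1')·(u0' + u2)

1

There are 2^3 = 8 truth assignments over (u0, u1, u2).
Split on u2. With u2 = 1, the clauses containing u2 are satisfied and u2' drops from the rest; 1 of the 2^2 = 4 assignments to the other variables satisfy what remains.
With u2 = 0, by the same count on the reduced clause set, 0 assignments work.
Total: 1 + 0 = 1.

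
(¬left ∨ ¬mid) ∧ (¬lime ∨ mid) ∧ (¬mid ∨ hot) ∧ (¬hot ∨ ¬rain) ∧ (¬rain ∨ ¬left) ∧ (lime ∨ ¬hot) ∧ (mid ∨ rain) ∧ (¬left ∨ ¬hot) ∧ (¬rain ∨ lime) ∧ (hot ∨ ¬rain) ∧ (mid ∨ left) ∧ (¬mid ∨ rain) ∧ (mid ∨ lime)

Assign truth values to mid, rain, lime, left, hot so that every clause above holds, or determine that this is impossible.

UNSATISFIABLE

Try left = False.
The clause (mid) is unit, so mid = True.
The clause (hot) is unit, so hot = True.
The clause (¬rain) is unit, so rain = False.
That conflicts with the unit clause (rain).
That branch fails; take left = True instead.
The clause (¬mid) is unit, so mid = False.
The clause (¬lime) is unit, so lime = False.
That conflicts with the unit clause (lime).
Both values of left lead to a conflict.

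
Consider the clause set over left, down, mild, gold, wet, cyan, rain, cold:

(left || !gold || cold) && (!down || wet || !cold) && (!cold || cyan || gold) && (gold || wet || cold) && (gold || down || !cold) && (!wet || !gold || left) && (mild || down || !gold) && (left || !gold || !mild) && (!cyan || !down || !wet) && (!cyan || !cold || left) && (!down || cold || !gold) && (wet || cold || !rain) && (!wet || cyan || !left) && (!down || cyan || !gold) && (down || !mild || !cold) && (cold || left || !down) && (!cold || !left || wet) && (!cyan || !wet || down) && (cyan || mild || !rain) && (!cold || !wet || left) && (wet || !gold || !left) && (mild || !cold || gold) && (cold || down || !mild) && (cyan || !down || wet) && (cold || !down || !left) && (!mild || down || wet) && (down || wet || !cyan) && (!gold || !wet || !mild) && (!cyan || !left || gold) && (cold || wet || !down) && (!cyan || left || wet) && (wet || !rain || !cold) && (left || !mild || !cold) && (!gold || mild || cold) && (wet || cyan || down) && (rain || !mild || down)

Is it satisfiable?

Branch on left: set left = false.
Branch on gold: set gold = false.
Branch on cold: set cold = false.
Unit clause (wet) forces wet = true.
Unit clause (!down) forces down = false.
Unit clause (!cyan) forces cyan = false.
Unit clause (!mild) forces mild = false.
Unit clause (!rain) forces rain = false.
Every clause now holds.
A satisfying assignment: left ↦ false, down ↦ false, mild ↦ false, gold ↦ false, wet ↦ true, cyan ↦ false, rain ↦ false, cold ↦ false.

Yes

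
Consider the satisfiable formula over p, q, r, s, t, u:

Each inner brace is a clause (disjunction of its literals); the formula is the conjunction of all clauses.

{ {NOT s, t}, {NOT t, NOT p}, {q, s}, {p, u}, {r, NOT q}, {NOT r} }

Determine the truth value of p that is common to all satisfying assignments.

False

Suppose p = true.
The clause (NOT t) is unit, so t = false.
The clause (NOT s) is unit, so s = false.
The clause (q) is unit, so q = true.
The clause (r) is unit, so r = true.
But (NOT r) is also a unit clause — contradiction.
So every satisfying assignment has p = False.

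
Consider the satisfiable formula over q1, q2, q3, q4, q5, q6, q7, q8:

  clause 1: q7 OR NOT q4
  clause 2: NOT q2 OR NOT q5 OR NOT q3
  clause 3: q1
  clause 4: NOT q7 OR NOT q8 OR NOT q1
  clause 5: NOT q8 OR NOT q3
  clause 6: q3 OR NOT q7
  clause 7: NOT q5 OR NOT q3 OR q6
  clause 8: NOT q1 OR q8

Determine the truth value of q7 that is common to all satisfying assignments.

False

Suppose q7 = true.
From the singleton clause (q1), q1 = true.
From the singleton clause (NOT q8), q8 = false.
But (q8) is also a unit clause — contradiction.
So every satisfying assignment has q7 = False.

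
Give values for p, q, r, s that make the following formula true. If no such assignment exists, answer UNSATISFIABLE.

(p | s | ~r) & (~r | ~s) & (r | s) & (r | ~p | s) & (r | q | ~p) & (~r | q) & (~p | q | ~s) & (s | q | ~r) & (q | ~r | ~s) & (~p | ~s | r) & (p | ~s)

Branch on r: set r = 1.
The clause (~s) is unit, so s = 0.
The clause (p) is unit, so p = 1.
The clause (q) is unit, so q = 1.
All clauses are satisfied.

p=1, q=1, r=1, s=0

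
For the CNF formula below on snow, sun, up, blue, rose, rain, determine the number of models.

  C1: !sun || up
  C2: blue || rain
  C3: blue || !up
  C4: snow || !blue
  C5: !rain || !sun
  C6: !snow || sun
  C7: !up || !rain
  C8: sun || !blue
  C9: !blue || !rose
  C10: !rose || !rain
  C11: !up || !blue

1

There are 2^6 = 64 truth assignments over (snow, sun, up, blue, rose, rain).
Split on rain. With rain = true, the clauses containing rain are satisfied and !rain drops from the rest; 1 of the 2^5 = 32 assignments to the other variables satisfy what remains.
With rain = false, by the same count on the reduced clause set, 0 assignments work.
Total: 1 + 0 = 1.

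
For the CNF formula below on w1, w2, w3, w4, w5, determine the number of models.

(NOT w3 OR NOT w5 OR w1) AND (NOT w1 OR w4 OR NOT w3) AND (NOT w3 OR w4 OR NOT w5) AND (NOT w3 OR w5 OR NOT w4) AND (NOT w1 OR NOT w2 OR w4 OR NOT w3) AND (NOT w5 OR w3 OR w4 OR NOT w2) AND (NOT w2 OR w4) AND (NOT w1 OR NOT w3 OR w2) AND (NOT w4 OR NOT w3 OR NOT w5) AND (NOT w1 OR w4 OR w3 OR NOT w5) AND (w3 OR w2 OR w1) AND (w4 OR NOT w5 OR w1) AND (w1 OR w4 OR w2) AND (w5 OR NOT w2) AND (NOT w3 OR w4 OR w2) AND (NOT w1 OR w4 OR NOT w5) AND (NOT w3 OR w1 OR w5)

There are 2^5 = 32 truth assignments over (w1, w2, w3, w4, w5).
Split on w3. With w3 = true, the clauses containing w3 are satisfied and NOT w3 drops from the rest; 0 of the 2^4 = 16 assignments to the other variables satisfy what remains.
With w3 = false, by the same count on the reduced clause set, 5 assignments work.
(One model: w1=F, w2=T, w3=F, w4=T, w5=T.)
Total: 0 + 5 = 5.

5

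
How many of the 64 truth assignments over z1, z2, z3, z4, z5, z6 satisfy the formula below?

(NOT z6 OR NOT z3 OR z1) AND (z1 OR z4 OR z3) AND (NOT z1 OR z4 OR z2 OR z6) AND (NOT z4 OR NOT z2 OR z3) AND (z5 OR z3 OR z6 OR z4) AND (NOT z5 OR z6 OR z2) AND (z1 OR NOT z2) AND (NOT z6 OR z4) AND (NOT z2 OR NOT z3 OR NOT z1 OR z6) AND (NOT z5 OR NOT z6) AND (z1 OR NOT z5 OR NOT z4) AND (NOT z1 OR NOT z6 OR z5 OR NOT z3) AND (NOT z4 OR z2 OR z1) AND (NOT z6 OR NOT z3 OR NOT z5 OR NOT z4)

5

There are 2^6 = 64 truth assignments over (z1, z2, z3, z4, z5, z6).
Split on z1. With z1 = true, the clauses containing z1 are satisfied and NOT z1 drops from the rest; 4 of the 2^5 = 32 assignments to the other variables satisfy what remains.
With z1 = false, by the same count on the reduced clause set, 1 assignment works.
(One model: z1=F, z2=F, z3=T, z4=F, z5=F, z6=F.)
Total: 4 + 1 = 5.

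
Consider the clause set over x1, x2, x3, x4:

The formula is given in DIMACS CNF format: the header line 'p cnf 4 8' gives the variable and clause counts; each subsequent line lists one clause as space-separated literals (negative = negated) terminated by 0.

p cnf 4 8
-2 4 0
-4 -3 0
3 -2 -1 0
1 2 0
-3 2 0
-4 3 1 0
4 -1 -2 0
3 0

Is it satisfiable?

No

(x3) alone gives x3 = True.
(¬x4) alone gives x4 = False.
(¬x2) alone gives x2 = False.
That conflicts with the unit clause (x2).
No assignment satisfies every clause.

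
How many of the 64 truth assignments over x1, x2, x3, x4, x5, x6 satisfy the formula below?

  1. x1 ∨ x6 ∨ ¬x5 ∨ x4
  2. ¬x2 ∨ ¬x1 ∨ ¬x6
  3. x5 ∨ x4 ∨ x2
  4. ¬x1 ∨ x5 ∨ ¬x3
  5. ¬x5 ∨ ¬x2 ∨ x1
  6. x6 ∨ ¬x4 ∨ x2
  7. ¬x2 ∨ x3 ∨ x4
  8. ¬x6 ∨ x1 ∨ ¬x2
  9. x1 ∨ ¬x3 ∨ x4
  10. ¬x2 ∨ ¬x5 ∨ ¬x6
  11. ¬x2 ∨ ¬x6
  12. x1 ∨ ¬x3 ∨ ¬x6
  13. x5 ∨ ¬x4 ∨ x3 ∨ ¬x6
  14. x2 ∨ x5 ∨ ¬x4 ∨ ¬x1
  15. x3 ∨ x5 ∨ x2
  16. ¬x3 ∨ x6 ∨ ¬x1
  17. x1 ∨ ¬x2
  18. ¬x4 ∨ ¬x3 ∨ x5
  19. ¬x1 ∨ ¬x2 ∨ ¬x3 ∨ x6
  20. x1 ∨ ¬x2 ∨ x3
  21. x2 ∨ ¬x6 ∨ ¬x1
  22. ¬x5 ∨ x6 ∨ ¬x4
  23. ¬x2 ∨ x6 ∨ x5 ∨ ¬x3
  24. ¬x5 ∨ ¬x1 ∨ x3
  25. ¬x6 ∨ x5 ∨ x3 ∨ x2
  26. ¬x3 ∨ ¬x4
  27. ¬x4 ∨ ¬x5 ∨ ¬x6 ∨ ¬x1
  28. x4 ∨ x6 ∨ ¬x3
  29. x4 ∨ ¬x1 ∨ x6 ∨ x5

3

There are 2^6 = 64 truth assignments over (x1, x2, x3, x4, x5, x6).
Split on x5. With x5 = True, the clauses containing x5 are satisfied and ¬x5 drops from the rest; 2 of the 2^5 = 32 assignments to the other variables satisfy what remains.
With x5 = False, by the same count on the reduced clause set, 1 assignment works.
Total: 2 + 1 = 3.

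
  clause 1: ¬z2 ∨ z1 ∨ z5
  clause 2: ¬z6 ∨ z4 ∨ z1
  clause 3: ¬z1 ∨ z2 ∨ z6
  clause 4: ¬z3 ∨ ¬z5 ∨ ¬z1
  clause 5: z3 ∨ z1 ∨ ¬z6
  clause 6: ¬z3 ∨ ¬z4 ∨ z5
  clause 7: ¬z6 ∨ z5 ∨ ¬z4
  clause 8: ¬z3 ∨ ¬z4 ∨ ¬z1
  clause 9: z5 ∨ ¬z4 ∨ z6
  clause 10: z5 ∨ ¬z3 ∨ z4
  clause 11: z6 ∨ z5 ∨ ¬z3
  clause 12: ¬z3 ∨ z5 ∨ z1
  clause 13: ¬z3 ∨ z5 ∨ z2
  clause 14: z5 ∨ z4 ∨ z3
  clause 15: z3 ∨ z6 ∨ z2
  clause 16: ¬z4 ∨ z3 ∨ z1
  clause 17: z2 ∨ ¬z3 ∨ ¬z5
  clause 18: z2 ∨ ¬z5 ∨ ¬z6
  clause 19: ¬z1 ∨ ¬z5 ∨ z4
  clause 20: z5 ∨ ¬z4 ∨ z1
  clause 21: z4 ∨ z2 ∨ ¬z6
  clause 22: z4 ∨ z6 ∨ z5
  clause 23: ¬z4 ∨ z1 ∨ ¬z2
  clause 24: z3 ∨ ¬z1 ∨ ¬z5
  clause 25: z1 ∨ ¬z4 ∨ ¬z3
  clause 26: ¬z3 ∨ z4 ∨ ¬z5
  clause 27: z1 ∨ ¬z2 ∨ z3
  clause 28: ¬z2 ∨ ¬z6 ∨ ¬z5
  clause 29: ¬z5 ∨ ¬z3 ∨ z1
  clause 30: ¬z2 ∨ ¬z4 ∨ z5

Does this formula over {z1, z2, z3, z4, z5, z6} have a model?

No

Branch on z2: set z2 = False.
Branch on z1: set z1 = False.
Branch on z6: set z6 = False.
The clause (z3) is unit, so z3 = True.
The clause (z5) is unit, so z5 = True.
But (¬z5) is also a unit clause — contradiction.
Backtrack on z6: now try z6 = True.
The clause (z4) is unit, so z4 = True.
The clause (z3) is unit, so z3 = True.
But (¬z3) is also a unit clause — contradiction.
Both values of z6 lead to a conflict.
Backtrack on z1: now try z1 = True.
The clause (z6) is unit, so z6 = True.
The clause (¬z5) is unit, so z5 = False.
The clause (¬z4) is unit, so z4 = False.
But (z4) is also a unit clause — contradiction.
Both values of z1 lead to a conflict.
Backtrack on z2: now try z2 = True.
Branch on z1: set z1 = True.
Branch on z3: set z3 = False.
The clause (¬z5) is unit, so z5 = False.
The clause (z4) is unit, so z4 = True.
But (¬z4) is also a unit clause — contradiction.
Backtrack on z3: now try z3 = True.
The clause (¬z5) is unit, so z5 = False.
The clause (¬z4) is unit, so z4 = False.
But (z4) is also a unit clause — contradiction.
Both values of z3 lead to a conflict.
Backtrack on z1: now try z1 = False.
The clause (z5) is unit, so z5 = True.
The clause (¬z4) is unit, so z4 = False.
The clause (¬z6) is unit, so z6 = False.
The clause (¬z3) is unit, so z3 = False.
But (z3) is also a unit clause — contradiction.
Both values of z1 lead to a conflict.
Both values of z2 lead to a conflict.
No assignment satisfies every clause.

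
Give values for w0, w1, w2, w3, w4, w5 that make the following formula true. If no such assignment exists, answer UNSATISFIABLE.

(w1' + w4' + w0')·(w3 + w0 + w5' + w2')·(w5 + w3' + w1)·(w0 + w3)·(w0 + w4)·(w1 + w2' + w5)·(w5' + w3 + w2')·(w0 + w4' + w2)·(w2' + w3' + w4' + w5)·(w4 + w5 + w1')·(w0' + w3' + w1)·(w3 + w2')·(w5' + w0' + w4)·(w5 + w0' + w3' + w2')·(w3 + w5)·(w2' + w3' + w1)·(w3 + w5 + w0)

w0=0,  w1=1,  w2=1,  w3=1,  w4=1,  w5=1

Branch on w0: set w0 = 0.
Unit clause (w3) forces w3 = 1.
Unit clause (w4) forces w4 = 1.
Unit clause (w2) forces w2 = 1.
Unit clause (w5) forces w5 = 1.
Unit clause (w1) forces w1 = 1.
This assignment satisfies each clause.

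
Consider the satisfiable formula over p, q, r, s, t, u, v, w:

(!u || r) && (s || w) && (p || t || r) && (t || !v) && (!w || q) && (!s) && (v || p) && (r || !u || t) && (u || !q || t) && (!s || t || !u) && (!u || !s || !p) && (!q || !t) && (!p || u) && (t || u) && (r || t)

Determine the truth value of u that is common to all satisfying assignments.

True

Suppose u = false.
(!s) alone gives s = false.
(w) alone gives w = true.
(q) alone gives q = true.
(t) alone gives t = true.
But (!t) is also a unit clause — contradiction.
So every satisfying assignment has u = True.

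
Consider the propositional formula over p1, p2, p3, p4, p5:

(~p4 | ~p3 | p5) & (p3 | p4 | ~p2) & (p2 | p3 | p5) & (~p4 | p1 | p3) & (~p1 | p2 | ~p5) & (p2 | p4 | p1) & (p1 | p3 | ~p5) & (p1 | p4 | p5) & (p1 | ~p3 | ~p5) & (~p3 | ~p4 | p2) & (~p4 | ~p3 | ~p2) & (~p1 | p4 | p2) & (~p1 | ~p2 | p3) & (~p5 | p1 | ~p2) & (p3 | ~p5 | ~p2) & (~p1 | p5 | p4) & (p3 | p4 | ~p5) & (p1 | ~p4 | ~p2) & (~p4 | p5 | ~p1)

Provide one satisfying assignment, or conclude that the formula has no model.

p1 ↦ 1; p2 ↦ 1; p3 ↦ 1; p4 ↦ 0; p5 ↦ 1

Branch on p4: set p4 = 0.
Branch on p3: set p3 = 1.
Branch on p2: set p2 = 1.
Branch on p1: set p1 = 1.
From the singleton clause (p5), p5 = 1.
All clauses are satisfied.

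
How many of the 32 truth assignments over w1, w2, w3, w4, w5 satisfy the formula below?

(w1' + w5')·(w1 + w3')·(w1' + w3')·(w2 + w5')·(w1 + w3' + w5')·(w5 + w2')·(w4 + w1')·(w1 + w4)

3

There are 2^5 = 32 truth assignments over (w1, w2, w3, w4, w5).
Split on w1. With w1 = 1, the clauses containing w1 are satisfied and w1' drops from the rest; 1 of the 2^4 = 16 assignments to the other variables satisfy what remains.
With w1 = 0, by the same count on the reduced clause set, 2 assignments work.
(One model: w1=F, w2=F, w3=F, w4=T, w5=F.)
Total: 1 + 2 = 3.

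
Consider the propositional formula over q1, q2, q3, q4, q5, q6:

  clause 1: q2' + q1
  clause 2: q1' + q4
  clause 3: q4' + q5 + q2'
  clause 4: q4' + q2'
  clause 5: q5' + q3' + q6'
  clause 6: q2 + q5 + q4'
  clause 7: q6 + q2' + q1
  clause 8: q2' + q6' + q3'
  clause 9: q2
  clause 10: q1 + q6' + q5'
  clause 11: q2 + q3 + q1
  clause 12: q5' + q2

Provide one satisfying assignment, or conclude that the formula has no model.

(q2) alone gives q2 = 1.
(q1) alone gives q1 = 1.
(q4) alone gives q4 = 1.
Now (q4') is unsatisfied and unit — conflict.

UNSATISFIABLE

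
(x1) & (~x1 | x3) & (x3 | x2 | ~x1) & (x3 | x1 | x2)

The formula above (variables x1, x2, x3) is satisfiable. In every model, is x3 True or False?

Suppose x3 = 0.
The clause (x1) is unit, so x1 = 1.
That conflicts with the unit clause (~x1).
So every satisfying assignment has x3 = True.

True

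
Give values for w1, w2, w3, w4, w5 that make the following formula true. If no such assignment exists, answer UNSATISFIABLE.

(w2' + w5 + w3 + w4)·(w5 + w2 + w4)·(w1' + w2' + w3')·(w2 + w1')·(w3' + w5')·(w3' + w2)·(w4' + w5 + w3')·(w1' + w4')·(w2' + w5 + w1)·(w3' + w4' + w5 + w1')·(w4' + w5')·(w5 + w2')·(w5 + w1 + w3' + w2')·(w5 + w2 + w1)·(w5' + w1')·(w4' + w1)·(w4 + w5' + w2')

w1: 0, w2: 0, w3: 0, w4: 0, w5: 1

Try w2 = 0.
The clause (w1') is unit, so w1 = 0.
The clause (w3') is unit, so w3 = 0.
The clause (w5) is unit, so w5 = 1.
The clause (w4') is unit, so w4 = 0.
Every clause now holds.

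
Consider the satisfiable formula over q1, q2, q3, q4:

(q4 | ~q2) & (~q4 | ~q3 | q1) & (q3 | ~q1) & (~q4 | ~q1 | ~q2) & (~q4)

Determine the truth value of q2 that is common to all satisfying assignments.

Suppose q2 = 1.
From the singleton clause (q4), q4 = 1.
That conflicts with the unit clause (~q4).
So every satisfying assignment has q2 = False.

False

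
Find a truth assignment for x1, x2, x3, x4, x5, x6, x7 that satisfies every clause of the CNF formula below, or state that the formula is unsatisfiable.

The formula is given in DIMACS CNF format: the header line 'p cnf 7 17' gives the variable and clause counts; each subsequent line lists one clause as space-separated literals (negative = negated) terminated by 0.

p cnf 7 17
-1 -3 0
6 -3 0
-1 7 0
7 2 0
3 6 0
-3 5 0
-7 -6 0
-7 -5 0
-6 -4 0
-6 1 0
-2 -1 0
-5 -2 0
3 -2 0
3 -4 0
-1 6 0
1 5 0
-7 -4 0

UNSATISFIABLE

Case x1 = False:
(¬x6) alone gives x6 = False.
(¬x3) alone gives x3 = False.
Now (x3) is unsatisfied and unit — conflict.
Undo x1 and try x1 = True.
(¬x3) alone gives x3 = False.
(x7) alone gives x7 = True.
(x6) alone gives x6 = True.
Now (¬x6) is unsatisfied and unit — conflict.
Either choice for x1 ends in contradiction.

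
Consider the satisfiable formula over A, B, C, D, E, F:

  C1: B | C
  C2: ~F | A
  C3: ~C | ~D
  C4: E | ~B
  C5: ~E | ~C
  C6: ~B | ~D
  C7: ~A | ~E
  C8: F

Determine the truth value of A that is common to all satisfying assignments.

Suppose A = 0.
(~F) alone gives F = 0.
But (F) is also a unit clause — contradiction.
So every satisfying assignment has A = True.

True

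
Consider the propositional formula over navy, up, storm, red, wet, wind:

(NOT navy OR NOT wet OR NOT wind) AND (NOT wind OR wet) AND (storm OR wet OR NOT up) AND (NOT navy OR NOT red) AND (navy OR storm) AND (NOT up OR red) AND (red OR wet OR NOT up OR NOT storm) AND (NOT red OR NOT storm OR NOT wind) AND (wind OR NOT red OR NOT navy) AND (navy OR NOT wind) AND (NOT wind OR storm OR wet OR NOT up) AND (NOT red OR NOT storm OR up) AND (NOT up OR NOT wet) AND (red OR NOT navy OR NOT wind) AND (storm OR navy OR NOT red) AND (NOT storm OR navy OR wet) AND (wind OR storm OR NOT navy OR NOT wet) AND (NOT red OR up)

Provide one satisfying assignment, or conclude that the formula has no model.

Try wind = false.
Try navy = true.
The clause (NOT red) is unit, so red = false.
The clause (NOT up) is unit, so up = false.
Try storm = true.
No clause remains; wet is free.

navy ↦ true, up ↦ false, storm ↦ true, red ↦ false, wet ↦ true, wind ↦ false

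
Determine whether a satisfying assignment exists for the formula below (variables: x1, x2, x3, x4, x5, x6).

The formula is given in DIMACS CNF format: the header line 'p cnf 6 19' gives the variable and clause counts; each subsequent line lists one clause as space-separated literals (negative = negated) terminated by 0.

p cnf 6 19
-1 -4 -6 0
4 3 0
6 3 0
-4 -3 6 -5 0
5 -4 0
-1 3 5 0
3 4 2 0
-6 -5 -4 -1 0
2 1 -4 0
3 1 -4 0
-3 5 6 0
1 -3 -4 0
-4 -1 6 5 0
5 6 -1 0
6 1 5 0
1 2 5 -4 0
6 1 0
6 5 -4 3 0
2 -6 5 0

Yes, satisfiable

Branch on x4: set x4 = False.
(x3) alone gives x3 = True.
Branch on x5: set x5 = True.
Branch on x6: set x6 = True.
All clauses hold; x1, x2 can take either value.
A satisfying assignment: x1 ↦ True, x2 ↦ False, x3 ↦ True, x4 ↦ False, x5 ↦ True, x6 ↦ True.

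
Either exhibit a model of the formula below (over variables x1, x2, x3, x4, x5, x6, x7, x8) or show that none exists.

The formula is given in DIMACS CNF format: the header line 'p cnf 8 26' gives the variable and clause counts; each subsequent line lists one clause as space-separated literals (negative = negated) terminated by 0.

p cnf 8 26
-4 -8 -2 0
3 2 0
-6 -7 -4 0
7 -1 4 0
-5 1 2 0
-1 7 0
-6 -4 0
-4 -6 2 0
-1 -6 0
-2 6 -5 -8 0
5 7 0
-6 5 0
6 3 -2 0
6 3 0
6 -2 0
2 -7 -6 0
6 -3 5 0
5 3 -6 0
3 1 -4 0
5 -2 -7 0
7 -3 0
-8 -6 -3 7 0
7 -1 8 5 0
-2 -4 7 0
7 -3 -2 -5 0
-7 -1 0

x1 ↦ False, x2 ↦ True, x3 ↦ False, x4 ↦ False, x5 ↦ True, x6 ↦ True, x7 ↦ True, x8 ↦ False

Suppose x3 = False.
The clause (x2) is unit, so x2 = True.
The clause (x6) is unit, so x6 = True.
The clause (¬x4) is unit, so x4 = False.
The clause (¬x1) is unit, so x1 = False.
The clause (x5) is unit, so x5 = True.
All clauses hold; x7, x8 can take either value.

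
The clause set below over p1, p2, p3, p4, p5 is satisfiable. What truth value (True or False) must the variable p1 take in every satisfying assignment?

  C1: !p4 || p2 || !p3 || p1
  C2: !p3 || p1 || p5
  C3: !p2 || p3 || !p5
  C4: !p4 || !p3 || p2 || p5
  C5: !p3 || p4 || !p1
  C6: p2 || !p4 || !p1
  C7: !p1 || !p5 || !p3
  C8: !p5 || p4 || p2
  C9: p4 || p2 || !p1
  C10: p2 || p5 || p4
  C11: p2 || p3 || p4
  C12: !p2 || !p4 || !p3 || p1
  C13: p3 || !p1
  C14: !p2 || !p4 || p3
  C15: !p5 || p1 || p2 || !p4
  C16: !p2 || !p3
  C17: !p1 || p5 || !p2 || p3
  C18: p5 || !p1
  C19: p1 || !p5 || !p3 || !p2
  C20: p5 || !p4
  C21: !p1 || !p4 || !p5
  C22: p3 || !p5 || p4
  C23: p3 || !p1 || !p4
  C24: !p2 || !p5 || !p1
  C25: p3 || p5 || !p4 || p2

Suppose p1 = true.
(p3) alone gives p3 = true.
(p4) alone gives p4 = true.
(p2) alone gives p2 = true.
Now (!p2) is unsatisfied and unit — conflict.
So every satisfying assignment has p1 = False.

False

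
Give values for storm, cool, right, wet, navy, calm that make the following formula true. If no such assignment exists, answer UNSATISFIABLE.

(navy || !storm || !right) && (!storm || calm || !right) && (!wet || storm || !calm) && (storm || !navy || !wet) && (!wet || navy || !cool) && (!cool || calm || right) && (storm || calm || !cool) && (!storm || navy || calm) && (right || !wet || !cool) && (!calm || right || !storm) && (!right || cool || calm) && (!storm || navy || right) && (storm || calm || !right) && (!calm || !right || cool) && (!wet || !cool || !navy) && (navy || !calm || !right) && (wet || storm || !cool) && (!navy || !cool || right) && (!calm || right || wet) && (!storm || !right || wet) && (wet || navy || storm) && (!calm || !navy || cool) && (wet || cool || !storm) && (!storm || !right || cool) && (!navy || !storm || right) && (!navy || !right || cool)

storm: false, cool: false, right: false, wet: true, navy: false, calm: false

Suppose navy = false.
Suppose storm = false.
(wet) alone gives wet = true.
(!calm) alone gives calm = false.
(!cool) alone gives cool = false.
(!right) alone gives right = false.
This assignment satisfies each clause.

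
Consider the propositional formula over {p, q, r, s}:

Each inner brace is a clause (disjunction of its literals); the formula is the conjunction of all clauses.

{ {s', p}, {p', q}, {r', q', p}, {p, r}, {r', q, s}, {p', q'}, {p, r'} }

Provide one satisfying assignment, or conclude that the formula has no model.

Branch on s: set s = 0.
Branch on p: set p = 0.
Unit clause (r) forces r = 1.
That conflicts with the unit clause (r').
That branch fails; take p = 1 instead.
Unit clause (q) forces q = 1.
That conflicts with the unit clause (q').
Either choice for p ends in contradiction.
That branch fails; take s = 1 instead.
Unit clause (p) forces p = 1.
Unit clause (q) forces q = 1.
That conflicts with the unit clause (q').
Either choice for s ends in contradiction.

UNSATISFIABLE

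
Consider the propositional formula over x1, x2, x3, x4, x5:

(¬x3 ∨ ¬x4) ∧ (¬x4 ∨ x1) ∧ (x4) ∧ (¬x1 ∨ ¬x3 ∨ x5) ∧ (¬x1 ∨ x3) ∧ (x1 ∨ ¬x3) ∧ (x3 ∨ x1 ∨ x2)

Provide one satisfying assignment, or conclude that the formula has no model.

UNSATISFIABLE

Unit clause (x4) forces x4 = True.
Unit clause (¬x3) forces x3 = False.
Unit clause (x1) forces x1 = True.
But (¬x1) is also a unit clause — contradiction.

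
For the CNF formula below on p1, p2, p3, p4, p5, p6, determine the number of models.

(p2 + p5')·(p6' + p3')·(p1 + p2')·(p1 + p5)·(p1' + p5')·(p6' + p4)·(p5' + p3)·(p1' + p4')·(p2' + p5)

2

There are 2^6 = 64 truth assignments over (p1, p2, p3, p4, p5, p6).
Split on p3. With p3 = 1, the clauses containing p3 are satisfied and p3' drops from the rest; 1 of the 2^5 = 32 assignments to the other variables satisfy what remains.
With p3 = 0, by the same count on the reduced clause set, 1 assignment works.
(One model: p1=T, p2=F, p3=F, p4=F, p5=F, p6=F.)
Total: 1 + 1 = 2.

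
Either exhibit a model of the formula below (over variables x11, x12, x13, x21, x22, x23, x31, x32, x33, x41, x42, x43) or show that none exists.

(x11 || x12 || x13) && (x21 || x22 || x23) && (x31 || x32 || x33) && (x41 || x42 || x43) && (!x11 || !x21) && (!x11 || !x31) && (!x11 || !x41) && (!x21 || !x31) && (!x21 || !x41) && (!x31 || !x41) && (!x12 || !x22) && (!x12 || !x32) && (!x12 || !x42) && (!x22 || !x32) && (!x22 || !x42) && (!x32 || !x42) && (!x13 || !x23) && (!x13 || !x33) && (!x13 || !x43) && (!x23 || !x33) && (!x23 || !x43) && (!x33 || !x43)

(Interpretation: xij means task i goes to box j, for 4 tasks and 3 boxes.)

Case x11 = false:
Case x12 = true:
(!x22) alone gives x22 = false.
(!x32) alone gives x32 = false.
(!x42) alone gives x42 = false.
Case x21 = true:
(!x31) alone gives x31 = false.
(x33) alone gives x33 = true.
(!x41) alone gives x41 = false.
(x43) alone gives x43 = true.
But (!x43) is also a unit clause — contradiction.
So x21 must be the other value — set x21 = false.
(x23) alone gives x23 = true.
(!x13) alone gives x13 = false.
(!x33) alone gives x33 = false.
(x31) alone gives x31 = true.
(!x41) alone gives x41 = false.
(x43) alone gives x43 = true.
But (!x43) is also a unit clause — contradiction.
Either choice for x21 ends in contradiction.
So x12 must be the other value — set x12 = false.
(x13) alone gives x13 = true.
(!x23) alone gives x23 = false.
(!x33) alone gives x33 = false.
(!x43) alone gives x43 = false.
Case x21 = true:
(!x31) alone gives x31 = false.
(x32) alone gives x32 = true.
(!x41) alone gives x41 = false.
(x42) alone gives x42 = true.
But (!x42) is also a unit clause — contradiction.
So x21 must be the other value — set x21 = false.
(x22) alone gives x22 = true.
(!x32) alone gives x32 = false.
(x31) alone gives x31 = true.
(!x41) alone gives x41 = false.
(x42) alone gives x42 = true.
But (!x42) is also a unit clause — contradiction.
Either choice for x21 ends in contradiction.
Either choice for x12 ends in contradiction.
So x11 must be the other value — set x11 = true.
(!x21) alone gives x21 = false.
(!x31) alone gives x31 = false.
(!x41) alone gives x41 = false.
Case x22 = true:
(!x12) alone gives x12 = false.
(!x32) alone gives x32 = false.
(x33) alone gives x33 = true.
(!x42) alone gives x42 = false.
(x43) alone gives x43 = true.
But (!x43) is also a unit clause — contradiction.
So x22 must be the other value — set x22 = false.
(x23) alone gives x23 = true.
(!x13) alone gives x13 = false.
(!x33) alone gives x33 = false.
(x32) alone gives x32 = true.
(!x12) alone gives x12 = false.
(!x42) alone gives x42 = false.
(x43) alone gives x43 = true.
But (!x43) is also a unit clause — contradiction.
Either choice for x22 ends in contradiction.
Either choice for x11 ends in contradiction.

UNSATISFIABLE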